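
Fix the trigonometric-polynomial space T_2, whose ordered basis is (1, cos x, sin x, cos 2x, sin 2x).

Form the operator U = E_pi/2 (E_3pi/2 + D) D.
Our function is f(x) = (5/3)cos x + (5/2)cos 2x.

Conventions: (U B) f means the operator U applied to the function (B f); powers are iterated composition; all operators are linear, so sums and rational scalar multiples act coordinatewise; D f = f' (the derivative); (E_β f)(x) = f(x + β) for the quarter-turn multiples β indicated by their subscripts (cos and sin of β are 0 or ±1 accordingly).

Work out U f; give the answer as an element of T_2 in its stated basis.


the result is g(x) = 10cos 2x - 5sin 2x

D f = -(5/3)sin x - 5sin 2x
E_3pi/2 D f = (5/3)cos x + 5sin 2x
D D f = -(5/3)cos x - 10cos 2x
(E_3pi/2 + D) D f = -10cos 2x + 5sin 2x
E_pi/2 (E_3pi/2 + D) D f = 10cos 2x - 5sin 2x


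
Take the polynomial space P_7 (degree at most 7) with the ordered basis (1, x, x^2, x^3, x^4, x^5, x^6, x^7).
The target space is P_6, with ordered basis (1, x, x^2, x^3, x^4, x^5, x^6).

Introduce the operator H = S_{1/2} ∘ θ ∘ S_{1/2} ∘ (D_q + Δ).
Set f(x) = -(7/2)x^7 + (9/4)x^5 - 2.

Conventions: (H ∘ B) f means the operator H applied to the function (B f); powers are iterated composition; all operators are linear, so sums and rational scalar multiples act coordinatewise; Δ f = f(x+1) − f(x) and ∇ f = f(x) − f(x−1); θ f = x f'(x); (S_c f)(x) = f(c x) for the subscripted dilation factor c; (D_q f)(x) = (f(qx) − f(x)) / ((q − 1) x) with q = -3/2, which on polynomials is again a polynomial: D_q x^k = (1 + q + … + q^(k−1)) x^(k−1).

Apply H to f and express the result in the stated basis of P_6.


g(x) = -(19131/262144)x^6 - (735/2048)x^5 - (6625/4096)x^4 - (75/16)x^3 - (51/8)x^2 - (53/16)x

D_q f = -(3241/128)x^6 + (495/64)x^4
Δ f = -(49/2)x^6 - (147/2)x^5 - (445/4)x^4 - 100x^3 - 51x^2 - (53/4)x - 5/4
(D_q + Δ) f = -(6377/128)x^6 - (147/2)x^5 - (6625/64)x^4 - 100x^3 - 51x^2 - (53/4)x - 5/4
S_{1/2} (D_q + Δ) f = -(6377/8192)x^6 - (147/64)x^5 - (6625/1024)x^4 - (25/2)x^3 - (51/4)x^2 - (53/8)x - 5/4
θ S_{1/2} (D_q + Δ) f = -(19131/4096)x^6 - (735/64)x^5 - (6625/256)x^4 - (75/2)x^3 - (51/2)x^2 - (53/8)x
S_{1/2} θ S_{1/2} (D_q + Δ) f = -(19131/262144)x^6 - (735/2048)x^5 - (6625/4096)x^4 - (75/16)x^3 - (51/8)x^2 - (53/16)x


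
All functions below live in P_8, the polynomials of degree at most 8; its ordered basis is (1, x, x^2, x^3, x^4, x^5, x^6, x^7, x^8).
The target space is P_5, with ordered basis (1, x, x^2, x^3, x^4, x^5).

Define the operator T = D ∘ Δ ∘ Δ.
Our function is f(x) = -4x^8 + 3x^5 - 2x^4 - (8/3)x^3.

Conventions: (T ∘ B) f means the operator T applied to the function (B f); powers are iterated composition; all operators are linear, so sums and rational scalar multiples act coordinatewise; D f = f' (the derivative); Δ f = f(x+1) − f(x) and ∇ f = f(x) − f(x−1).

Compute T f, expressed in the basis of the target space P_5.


Δ f = -32x^7 - 112x^6 - 224x^5 - 265x^4 - 202x^3 - 102x^2 - 33x - 17/3
Δ Δ f = -224x^6 - 1344x^5 - 3920x^4 - 6660x^3 - 6788x^2 - 3886x - 970
D Δ Δ f = -1344x^5 - 6720x^4 - 15680x^3 - 19980x^2 - 13576x - 3886

the image equals g(x) = -1344x^5 - 6720x^4 - 15680x^3 - 19980x^2 - 13576x - 3886


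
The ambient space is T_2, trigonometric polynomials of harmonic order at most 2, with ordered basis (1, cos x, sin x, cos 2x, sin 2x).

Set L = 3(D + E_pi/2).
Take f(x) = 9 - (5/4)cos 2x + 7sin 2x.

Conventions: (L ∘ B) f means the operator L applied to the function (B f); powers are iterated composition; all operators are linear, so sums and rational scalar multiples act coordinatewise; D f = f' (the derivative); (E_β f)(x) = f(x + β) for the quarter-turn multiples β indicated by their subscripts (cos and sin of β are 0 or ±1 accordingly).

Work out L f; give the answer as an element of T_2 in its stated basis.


the image equals g(x) = 27 + (183/4)cos 2x - (27/2)sin 2x

D f = 14cos 2x + (5/2)sin 2x
E_pi/2 f = 9 + (5/4)cos 2x - 7sin 2x
(D + E_pi/2) f = 9 + (61/4)cos 2x - (9/2)sin 2x
(3(D + E_pi/2)) f = 27 + (183/4)cos 2x - (27/2)sin 2x


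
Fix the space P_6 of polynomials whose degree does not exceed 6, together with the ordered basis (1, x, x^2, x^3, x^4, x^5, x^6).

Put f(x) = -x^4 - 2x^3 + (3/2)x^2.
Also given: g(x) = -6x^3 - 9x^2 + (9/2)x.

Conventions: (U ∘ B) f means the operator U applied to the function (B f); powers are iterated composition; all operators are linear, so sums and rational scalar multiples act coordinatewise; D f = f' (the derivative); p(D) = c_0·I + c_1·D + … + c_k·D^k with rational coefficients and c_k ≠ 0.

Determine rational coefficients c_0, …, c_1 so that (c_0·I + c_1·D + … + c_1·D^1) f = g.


c_0 = 0, c_1 = 3/2

D^0 f = -x^4 - 2x^3 + (3/2)x^2
D^1 f = -4x^3 - 6x^2 + 3x
matching coefficients of g against c_0 f + c_1 Df + … from the top degree down determines the c_i
solution: c_0 = 0, c_1 = 3/2


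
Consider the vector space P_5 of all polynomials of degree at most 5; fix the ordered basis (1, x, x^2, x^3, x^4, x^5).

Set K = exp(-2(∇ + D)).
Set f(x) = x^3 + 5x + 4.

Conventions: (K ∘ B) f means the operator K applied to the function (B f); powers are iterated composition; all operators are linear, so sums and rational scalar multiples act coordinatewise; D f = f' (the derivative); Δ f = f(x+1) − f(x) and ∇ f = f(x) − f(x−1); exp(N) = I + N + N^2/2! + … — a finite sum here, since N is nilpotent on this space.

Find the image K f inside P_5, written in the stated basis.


order-1 term: -12x^2 + 6x - 22
order-2 term: 48x - 24
order-3 term: -64
the series for exp(-2(∇ + D)) f terminates at order 3
exp(-2(∇ + D)) f = x^3 - 12x^2 + 59x - 106

the image equals g(x) = x^3 - 12x^2 + 59x - 106


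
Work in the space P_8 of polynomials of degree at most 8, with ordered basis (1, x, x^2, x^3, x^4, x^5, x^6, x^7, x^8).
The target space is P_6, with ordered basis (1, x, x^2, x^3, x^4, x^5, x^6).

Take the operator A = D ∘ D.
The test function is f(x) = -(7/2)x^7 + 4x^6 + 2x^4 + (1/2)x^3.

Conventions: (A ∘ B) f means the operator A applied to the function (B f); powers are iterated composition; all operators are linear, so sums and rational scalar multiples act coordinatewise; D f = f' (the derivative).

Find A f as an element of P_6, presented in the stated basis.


the result is g(x) = -147x^5 + 120x^4 + 24x^2 + 3x

D f = -(49/2)x^6 + 24x^5 + 8x^3 + (3/2)x^2
D D f = -147x^5 + 120x^4 + 24x^2 + 3x


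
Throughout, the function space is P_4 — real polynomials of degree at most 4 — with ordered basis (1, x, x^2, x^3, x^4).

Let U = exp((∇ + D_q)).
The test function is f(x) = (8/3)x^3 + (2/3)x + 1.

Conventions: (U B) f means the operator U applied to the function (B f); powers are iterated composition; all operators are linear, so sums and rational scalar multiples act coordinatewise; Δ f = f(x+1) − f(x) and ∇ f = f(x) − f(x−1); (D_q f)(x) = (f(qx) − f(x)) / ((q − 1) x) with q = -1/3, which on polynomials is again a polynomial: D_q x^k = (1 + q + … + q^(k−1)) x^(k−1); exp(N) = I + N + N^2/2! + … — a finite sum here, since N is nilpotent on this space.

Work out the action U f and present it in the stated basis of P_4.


g(x) = (8/3)x^3 + (272/27)x^2 + (494/81)x + 223/243

order-1 term: (272/27)x^2 - 8x + 4
order-2 term: (1088/81)x - 352/27
order-3 term: 2176/243
the series for exp((∇ + D_q)) f terminates at order 3
exp((∇ + D_q)) f = (8/3)x^3 + (272/27)x^2 + (494/81)x + 223/243


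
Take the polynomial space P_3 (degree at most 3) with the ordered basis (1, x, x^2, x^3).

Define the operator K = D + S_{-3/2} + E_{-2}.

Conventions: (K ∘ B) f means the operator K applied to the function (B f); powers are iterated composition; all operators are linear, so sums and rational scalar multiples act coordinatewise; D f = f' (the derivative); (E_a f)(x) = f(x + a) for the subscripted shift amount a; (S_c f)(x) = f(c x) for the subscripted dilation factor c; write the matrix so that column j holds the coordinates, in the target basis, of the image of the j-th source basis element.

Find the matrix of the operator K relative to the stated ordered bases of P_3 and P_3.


the matrix is [[2, -1, 4, -8]; [0, -1/2, -2, 12]; [0, 0, 13/4, -3]; [0, 0, 0, -19/8]] (rows listed top to bottom)

image of 1: 2
image of x: -(1/2)x - 1
image of x^2: (13/4)x^2 - 2x + 4
image of x^3: -(19/8)x^3 - 3x^2 + 12x - 8
each image's coordinates form column j of the matrix


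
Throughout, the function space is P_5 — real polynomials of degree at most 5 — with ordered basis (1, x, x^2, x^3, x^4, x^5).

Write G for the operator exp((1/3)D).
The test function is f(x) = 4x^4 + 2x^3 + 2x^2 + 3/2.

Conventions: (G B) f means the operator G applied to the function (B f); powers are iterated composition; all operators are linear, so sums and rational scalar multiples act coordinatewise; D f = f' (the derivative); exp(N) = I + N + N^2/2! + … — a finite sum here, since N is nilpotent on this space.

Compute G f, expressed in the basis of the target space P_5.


the image equals g(x) = 4x^4 + (22/3)x^3 + (20/3)x^2 + (70/27)x + 299/162

order-1 term: (16/3)x^3 + 2x^2 + (4/3)x
order-2 term: (8/3)x^2 + (2/3)x + 2/9
order-3 term: (16/27)x + 2/27
order-4 term: 4/81
the series for exp((1/3)D) f terminates at order 4
exp((1/3)D) f = 4x^4 + (22/3)x^3 + (20/3)x^2 + (70/27)x + 299/162


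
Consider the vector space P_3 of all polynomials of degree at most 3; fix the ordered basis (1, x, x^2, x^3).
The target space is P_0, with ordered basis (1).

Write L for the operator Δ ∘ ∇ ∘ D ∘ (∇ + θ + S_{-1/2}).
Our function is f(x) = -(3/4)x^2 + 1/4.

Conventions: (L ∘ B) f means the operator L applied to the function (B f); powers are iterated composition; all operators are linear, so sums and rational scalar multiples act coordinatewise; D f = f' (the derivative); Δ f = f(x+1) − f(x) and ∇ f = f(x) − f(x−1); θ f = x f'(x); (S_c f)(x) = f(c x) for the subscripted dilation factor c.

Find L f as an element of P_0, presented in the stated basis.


g(x) = 0

∇ f = -(3/2)x + 3/4
θ f = -(3/2)x^2
S_{-1/2} f = -(3/16)x^2 + 1/4
(∇ + θ + S_{-1/2}) f = -(27/16)x^2 - (3/2)x + 1
D (∇ + θ + S_{-1/2}) f = -(27/8)x - 3/2
∇ D (∇ + θ + S_{-1/2}) f = -27/8
Δ (∇ ∘ D) (∇ + θ + S_{-1/2}) f = 0


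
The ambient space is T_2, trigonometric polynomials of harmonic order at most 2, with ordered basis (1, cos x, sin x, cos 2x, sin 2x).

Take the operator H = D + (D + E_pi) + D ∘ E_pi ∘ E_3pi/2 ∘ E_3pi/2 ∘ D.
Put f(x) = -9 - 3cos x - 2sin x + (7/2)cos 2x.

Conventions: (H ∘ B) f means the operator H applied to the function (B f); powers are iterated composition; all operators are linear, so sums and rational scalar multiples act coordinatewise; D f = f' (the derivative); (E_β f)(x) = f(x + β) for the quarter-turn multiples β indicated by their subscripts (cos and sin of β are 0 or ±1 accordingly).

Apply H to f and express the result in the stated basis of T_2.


D f = -2cos x + 3sin x - 7sin 2x
D f = -2cos x + 3sin x - 7sin 2x
E_pi f = -9 + 3cos x + 2sin x + (7/2)cos 2x
(D + E_pi) f = -9 + cos x + 5sin x + (7/2)cos 2x - 7sin 2x
D f = -2cos x + 3sin x - 7sin 2x
E_3pi/2 D f = -3cos x - 2sin x + 7sin 2x
E_3pi/2 E_3pi/2 D f = 2cos x - 3sin x - 7sin 2x
E_pi (E_3pi/2 ∘ E_3pi/2) D f = -2cos x + 3sin x - 7sin 2x
D E_pi (E_3pi/2 ∘ E_3pi/2) D f = 3cos x + 2sin x - 14cos 2x
(D + (D + E_pi) + D ∘ E_pi ∘ E_3pi/2 ∘ E_3pi/2 ∘ D) f = -9 + 2cos x + 10sin x - (21/2)cos 2x - 14sin 2x

the image equals g(x) = -9 + 2cos x + 10sin x - (21/2)cos 2x - 14sin 2x


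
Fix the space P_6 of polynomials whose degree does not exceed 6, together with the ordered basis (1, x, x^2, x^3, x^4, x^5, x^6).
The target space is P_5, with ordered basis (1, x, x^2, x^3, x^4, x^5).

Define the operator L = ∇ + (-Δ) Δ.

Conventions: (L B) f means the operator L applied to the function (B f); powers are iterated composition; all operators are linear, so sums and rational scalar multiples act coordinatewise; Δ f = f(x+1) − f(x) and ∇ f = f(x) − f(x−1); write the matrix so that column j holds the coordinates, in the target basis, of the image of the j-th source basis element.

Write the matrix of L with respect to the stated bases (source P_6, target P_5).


the matrix is [[0, 1, -3, -5, -15, -29, -63]; [0, 0, 2, -9, -20, -75, -174]; [0, 0, 0, 3, -18, -50, -225]; [0, 0, 0, 0, 4, -30, -100]; [0, 0, 0, 0, 0, 5, -45]; [0, 0, 0, 0, 0, 0, 6]] (rows listed top to bottom)

image of 1: 0
image of x: 1
image of x^2: 2x - 3
image of x^3: 3x^2 - 9x - 5
image of x^4: 4x^3 - 18x^2 - 20x - 15
image of x^5: 5x^4 - 30x^3 - 50x^2 - 75x - 29
image of x^6: 6x^5 - 45x^4 - 100x^3 - 225x^2 - 174x - 63
each image's coordinates form column j of the matrix


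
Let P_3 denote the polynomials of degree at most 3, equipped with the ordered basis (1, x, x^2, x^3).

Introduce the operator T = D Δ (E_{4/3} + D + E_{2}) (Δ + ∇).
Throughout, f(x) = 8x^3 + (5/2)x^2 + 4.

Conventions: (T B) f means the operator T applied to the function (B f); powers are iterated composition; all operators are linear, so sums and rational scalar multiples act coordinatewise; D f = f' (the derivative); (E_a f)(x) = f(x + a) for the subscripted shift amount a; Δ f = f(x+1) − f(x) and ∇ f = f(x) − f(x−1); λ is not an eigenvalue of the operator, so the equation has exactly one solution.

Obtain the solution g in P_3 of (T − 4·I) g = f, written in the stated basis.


write g with unknown coordinates in the stated basis and equate coefficients in (T − 4·I) g = f
solving from the highest basis element down gives g = -2x^3 - (5/8)x^2 - 13
check: T g = -48
so T g − 4·g = 8x^3 + (5/2)x^2 + 4 = f ✓

the result is g(x) = -2x^3 - (5/8)x^2 - 13


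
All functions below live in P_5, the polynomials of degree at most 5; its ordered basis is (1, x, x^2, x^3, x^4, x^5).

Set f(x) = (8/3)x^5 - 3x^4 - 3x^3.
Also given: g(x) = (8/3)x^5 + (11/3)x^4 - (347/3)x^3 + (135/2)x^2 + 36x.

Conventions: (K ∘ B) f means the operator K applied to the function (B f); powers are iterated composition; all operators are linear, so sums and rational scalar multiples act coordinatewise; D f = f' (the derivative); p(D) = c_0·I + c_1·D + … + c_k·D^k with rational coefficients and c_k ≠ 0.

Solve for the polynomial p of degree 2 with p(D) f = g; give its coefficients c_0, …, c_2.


D^0 f = (8/3)x^5 - 3x^4 - 3x^3
D^1 f = (40/3)x^4 - 12x^3 - 9x^2
D^2 f = (160/3)x^3 - 36x^2 - 18x
matching coefficients of g against c_0 f + c_1 Df + … from the top degree down determines the c_i
solution: c_0 = 1, c_1 = 1/2, c_2 = -2

p(D) = I + (1/2)·D − 2·D^2, i.e. c_0 = 1, c_1 = 1/2, c_2 = -2


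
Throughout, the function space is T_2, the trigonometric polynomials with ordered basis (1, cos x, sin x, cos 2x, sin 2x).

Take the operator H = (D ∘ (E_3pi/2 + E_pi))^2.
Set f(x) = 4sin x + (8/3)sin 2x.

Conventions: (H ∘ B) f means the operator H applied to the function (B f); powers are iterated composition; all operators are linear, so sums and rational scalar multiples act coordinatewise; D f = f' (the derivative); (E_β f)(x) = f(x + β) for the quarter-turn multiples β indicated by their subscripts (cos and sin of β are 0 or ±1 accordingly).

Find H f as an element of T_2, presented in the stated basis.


E_3pi/2 f = -4cos x - (8/3)sin 2x
E_pi f = -4sin x + (8/3)sin 2x
(E_3pi/2 + E_pi) f = -4cos x - 4sin x
D (E_3pi/2 + E_pi) f = -4cos x + 4sin x
E_3pi/2 (D ∘ (E_3pi/2 + E_pi)) f = -4cos x - 4sin x
E_pi (D ∘ (E_3pi/2 + E_pi)) f = 4cos x - 4sin x
(E_3pi/2 + E_pi) (D ∘ (E_3pi/2 + E_pi)) f = -8sin x
D (E_3pi/2 + E_pi) (D ∘ (E_3pi/2 + E_pi)) f = -8cos x

the image equals g(x) = -8cos x


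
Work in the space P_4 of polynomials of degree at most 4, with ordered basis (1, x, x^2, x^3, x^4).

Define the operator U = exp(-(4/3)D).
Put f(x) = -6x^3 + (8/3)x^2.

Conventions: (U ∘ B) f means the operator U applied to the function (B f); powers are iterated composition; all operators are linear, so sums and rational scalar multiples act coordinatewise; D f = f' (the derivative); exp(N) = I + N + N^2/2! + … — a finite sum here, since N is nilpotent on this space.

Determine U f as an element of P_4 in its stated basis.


g(x) = -6x^3 + (80/3)x^2 - (352/9)x + 512/27

order-1 term: 24x^2 - (64/9)x
order-2 term: -32x + 128/27
order-3 term: 128/9
the series for exp(-(4/3)D) f terminates at order 3
exp(-(4/3)D) f = -6x^3 + (80/3)x^2 - (352/9)x + 512/27


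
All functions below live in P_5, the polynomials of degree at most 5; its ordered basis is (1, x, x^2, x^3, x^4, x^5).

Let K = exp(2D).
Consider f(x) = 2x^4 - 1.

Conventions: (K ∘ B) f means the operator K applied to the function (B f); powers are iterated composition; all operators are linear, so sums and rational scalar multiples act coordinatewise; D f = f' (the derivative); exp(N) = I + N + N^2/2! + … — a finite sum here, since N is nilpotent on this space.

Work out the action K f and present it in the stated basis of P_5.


order-1 term: 16x^3
order-2 term: 48x^2
order-3 term: 64x
order-4 term: 32
the series for exp(2D) f terminates at order 4
exp(2D) f = 2x^4 + 16x^3 + 48x^2 + 64x + 31

the result is g(x) = 2x^4 + 16x^3 + 48x^2 + 64x + 31


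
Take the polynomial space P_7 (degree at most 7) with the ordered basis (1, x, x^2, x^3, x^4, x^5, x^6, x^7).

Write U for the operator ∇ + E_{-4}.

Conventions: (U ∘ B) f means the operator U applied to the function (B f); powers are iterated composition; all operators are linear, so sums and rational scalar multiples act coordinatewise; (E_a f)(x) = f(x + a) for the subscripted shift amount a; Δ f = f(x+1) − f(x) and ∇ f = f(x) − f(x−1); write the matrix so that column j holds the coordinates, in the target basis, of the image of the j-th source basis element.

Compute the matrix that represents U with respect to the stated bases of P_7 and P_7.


image of 1: 1
image of x: x - 3
image of x^2: x^2 - 6x + 15
image of x^3: x^3 - 9x^2 + 45x - 63
image of x^4: x^4 - 12x^3 + 90x^2 - 252x + 255
image of x^5: x^5 - 15x^4 + 150x^3 - 630x^2 + 1275x - 1023
image of x^6: x^6 - 18x^5 + 225x^4 - 1260x^3 + 3825x^2 - 6138x + 4095
image of x^7: x^7 - 21x^6 + 315x^5 - 2205x^4 + 8925x^3 - 21483x^2 + 28665x - 16383
each image's coordinates form column j of the matrix

the matrix is [[1, -3, 15, -63, 255, -1023, 4095, -16383]; [0, 1, -6, 45, -252, 1275, -6138, 28665]; [0, 0, 1, -9, 90, -630, 3825, -21483]; [0, 0, 0, 1, -12, 150, -1260, 8925]; [0, 0, 0, 0, 1, -15, 225, -2205]; [0, 0, 0, 0, 0, 1, -18, 315]; [0, 0, 0, 0, 0, 0, 1, -21]; [0, 0, 0, 0, 0, 0, 0, 1]] (rows listed top to bottom)


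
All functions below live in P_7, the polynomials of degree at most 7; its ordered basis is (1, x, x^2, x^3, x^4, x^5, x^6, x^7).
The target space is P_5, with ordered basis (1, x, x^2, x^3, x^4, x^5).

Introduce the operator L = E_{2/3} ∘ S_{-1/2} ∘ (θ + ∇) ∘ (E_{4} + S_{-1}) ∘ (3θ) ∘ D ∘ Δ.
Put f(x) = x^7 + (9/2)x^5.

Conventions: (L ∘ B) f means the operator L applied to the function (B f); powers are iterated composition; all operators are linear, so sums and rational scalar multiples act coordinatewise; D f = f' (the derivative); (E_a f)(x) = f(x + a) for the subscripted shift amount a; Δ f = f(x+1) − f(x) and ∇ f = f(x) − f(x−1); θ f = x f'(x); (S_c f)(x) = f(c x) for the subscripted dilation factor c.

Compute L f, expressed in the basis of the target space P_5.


Δ f = 7x^6 + 21x^5 + (115/2)x^4 + 80x^3 + 66x^2 + (59/2)x + 11/2
D Δ f = 42x^5 + 105x^4 + 230x^3 + 240x^2 + 132x + 59/2
θ D Δ f = 210x^5 + 420x^4 + 690x^3 + 480x^2 + 132x
(3θ) D Δ f = 630x^5 + 1260x^4 + 2070x^3 + 1440x^2 + 396x
E_{4} ((3θ) ∘ D ∘ Δ) f = 630x^5 + 13860x^4 + 123030x^3 + 550440x^2 + 1240236x + 1124784
S_{-1} ((3θ) ∘ D ∘ Δ) f = -630x^5 + 1260x^4 - 2070x^3 + 1440x^2 - 396x
(E_{4} + S_{-1}) ((3θ) ∘ D ∘ Δ) f = 15120x^4 + 120960x^3 + 551880x^2 + 1239840x + 1124784
θ (E_{4} + S_{-1}) ((3θ) ∘ D ∘ Δ) f = 60480x^4 + 362880x^3 + 1103760x^2 + 1239840x
∇ (E_{4} + S_{-1}) ((3θ) ∘ D ∘ Δ) f = 60480x^3 + 272160x^2 + 801360x + 793800
(θ + ∇) (E_{4} + S_{-1}) ((3θ) ∘ D ∘ Δ) f = 60480x^4 + 423360x^3 + 1375920x^2 + 2041200x + 793800
S_{-1/2} (θ + ∇) (E_{4} + S_{-1}) ((3θ) ∘ D ∘ Δ) f = 3780x^4 - 52920x^3 + 343980x^2 - 1020600x + 793800
E_{2/3} S_{-1/2} (θ + ∇) (E_{4} + S_{-1}) ((3θ) ∘ D ∘ Δ) f = 3780x^4 - 42840x^3 + 248220x^2 - 628040x + 754040/3

the image equals g(x) = 3780x^4 - 42840x^3 + 248220x^2 - 628040x + 754040/3


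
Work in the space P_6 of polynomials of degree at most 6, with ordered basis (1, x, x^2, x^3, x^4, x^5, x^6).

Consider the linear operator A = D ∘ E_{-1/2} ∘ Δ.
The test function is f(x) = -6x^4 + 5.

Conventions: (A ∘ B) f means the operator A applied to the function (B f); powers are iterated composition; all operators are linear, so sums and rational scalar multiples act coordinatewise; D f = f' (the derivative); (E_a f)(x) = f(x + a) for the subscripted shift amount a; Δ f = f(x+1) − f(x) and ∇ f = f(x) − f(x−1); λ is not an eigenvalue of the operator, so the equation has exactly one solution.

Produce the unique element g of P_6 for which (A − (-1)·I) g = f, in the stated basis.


the result is g(x) = -6x^4 + 72x^2 - 133

write g with unknown coordinates in the stated basis and equate coefficients in (A − (-1)·I) g = f
solving from the highest basis element down gives g = -6x^4 + 72x^2 - 133
check: A g = -72x^2 + 138
so A g − (-1)·g = -6x^4 + 5 = f ✓


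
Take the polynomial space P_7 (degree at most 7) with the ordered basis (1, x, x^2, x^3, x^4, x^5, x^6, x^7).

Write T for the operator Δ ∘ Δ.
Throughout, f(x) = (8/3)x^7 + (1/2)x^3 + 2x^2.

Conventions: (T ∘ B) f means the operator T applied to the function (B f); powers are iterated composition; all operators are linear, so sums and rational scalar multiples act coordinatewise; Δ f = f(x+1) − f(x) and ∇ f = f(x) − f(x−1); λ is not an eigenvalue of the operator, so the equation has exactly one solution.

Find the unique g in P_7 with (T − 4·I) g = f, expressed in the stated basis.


write g with unknown coordinates in the stated basis and equate coefficients in (T − 4·I) g = f
solving from the highest basis element down gives g = -(2/3)x^7 - 7x^5 - 35x^4 - (2803/24)x^3 - (631/2)x^2 - (27841/48)x - 8463/16
check: T g = -28x^5 - 140x^4 - (1400/3)x^3 - 1260x^2 - (27841/12)x - 8463/4
so T g − 4·g = (8/3)x^7 + (1/2)x^3 + 2x^2 = f ✓

the result is g(x) = -(2/3)x^7 - 7x^5 - 35x^4 - (2803/24)x^3 - (631/2)x^2 - (27841/48)x - 8463/16


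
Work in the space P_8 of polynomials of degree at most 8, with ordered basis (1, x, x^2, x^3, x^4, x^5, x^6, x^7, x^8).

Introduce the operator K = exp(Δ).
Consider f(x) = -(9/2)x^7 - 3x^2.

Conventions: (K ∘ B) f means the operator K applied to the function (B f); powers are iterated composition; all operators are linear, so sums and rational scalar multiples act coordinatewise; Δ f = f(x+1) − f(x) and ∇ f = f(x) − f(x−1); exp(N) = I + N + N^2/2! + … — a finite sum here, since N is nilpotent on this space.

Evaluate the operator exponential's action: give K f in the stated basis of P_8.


g(x) = -(9/2)x^7 - (63/2)x^6 - 189x^5 - (1575/2)x^4 - (4725/2)x^3 - 4917x^2 - (12801/2)x - 7905/2

order-1 term: -(63/2)x^6 - (189/2)x^5 - (315/2)x^4 - (315/2)x^3 - (189/2)x^2 - (75/2)x - 15/2
order-2 term: -(189/2)x^5 - (945/2)x^4 - (2205/2)x^3 - (2835/2)x^2 - (1953/2)x - 573/2
order-3 term: -(315/2)x^4 - 945x^3 - (4725/2)x^2 - 2835x - 2709/2
order-4 term: -(315/2)x^3 - 945x^2 - (4095/2)x - 1575
order-5 term: -(189/2)x^2 - (945/2)x - 630
order-6 term: -(63/2)x - 189/2
order-7 term: -9/2
the series for exp(Δ) f terminates at order 7
exp(Δ) f = -(9/2)x^7 - (63/2)x^6 - 189x^5 - (1575/2)x^4 - (4725/2)x^3 - 4917x^2 - (12801/2)x - 7905/2


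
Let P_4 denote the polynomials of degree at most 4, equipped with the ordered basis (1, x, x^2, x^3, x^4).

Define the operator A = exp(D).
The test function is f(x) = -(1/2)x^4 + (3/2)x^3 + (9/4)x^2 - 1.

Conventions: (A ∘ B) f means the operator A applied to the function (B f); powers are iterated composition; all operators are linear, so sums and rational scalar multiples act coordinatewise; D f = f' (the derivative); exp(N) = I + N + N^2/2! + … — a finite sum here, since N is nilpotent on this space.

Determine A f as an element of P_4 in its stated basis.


order-1 term: -2x^3 + (9/2)x^2 + (9/2)x
order-2 term: -3x^2 + (9/2)x + 9/4
order-3 term: -2x + 3/2
order-4 term: -1/2
the series for exp(D) f terminates at order 4
exp(D) f = -(1/2)x^4 - (1/2)x^3 + (15/4)x^2 + 7x + 9/4

g(x) = -(1/2)x^4 - (1/2)x^3 + (15/4)x^2 + 7x + 9/4


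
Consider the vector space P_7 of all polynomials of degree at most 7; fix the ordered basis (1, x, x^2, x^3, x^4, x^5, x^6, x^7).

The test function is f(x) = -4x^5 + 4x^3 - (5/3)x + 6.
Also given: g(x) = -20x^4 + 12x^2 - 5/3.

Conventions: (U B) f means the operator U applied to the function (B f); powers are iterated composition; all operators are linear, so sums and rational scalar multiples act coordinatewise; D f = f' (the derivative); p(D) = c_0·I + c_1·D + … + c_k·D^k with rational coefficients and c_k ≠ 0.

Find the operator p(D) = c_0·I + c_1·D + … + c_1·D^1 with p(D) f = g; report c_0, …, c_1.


D^0 f = -4x^5 + 4x^3 - (5/3)x + 6
D^1 f = -20x^4 + 12x^2 - 5/3
matching coefficients of g against c_0 f + c_1 Df + … from the top degree down determines the c_i
solution: c_0 = 0, c_1 = 1

p(D) = D, i.e. c_0 = 0, c_1 = 1


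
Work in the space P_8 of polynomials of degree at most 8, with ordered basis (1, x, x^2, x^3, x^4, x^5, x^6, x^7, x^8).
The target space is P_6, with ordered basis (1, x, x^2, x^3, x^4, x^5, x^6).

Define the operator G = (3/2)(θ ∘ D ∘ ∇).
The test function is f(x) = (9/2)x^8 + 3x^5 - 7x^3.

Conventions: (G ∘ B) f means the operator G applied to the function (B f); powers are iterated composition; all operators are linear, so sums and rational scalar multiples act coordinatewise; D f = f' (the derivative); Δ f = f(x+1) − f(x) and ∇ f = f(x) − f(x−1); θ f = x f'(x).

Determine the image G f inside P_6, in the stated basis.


the image equals g(x) = 2268x^6 - 5670x^5 + 7560x^4 - 5400x^3 + 1998x^2 - 351x

∇ f = 36x^7 - 126x^6 + 252x^5 - 300x^4 + 222x^3 - 117x^2 + 42x - 17/2
D ∇ f = 252x^6 - 756x^5 + 1260x^4 - 1200x^3 + 666x^2 - 234x + 42
θ D ∇ f = 1512x^6 - 3780x^5 + 5040x^4 - 3600x^3 + 1332x^2 - 234x
((3/2)(θ ∘ D ∘ ∇)) f = 2268x^6 - 5670x^5 + 7560x^4 - 5400x^3 + 1998x^2 - 351x


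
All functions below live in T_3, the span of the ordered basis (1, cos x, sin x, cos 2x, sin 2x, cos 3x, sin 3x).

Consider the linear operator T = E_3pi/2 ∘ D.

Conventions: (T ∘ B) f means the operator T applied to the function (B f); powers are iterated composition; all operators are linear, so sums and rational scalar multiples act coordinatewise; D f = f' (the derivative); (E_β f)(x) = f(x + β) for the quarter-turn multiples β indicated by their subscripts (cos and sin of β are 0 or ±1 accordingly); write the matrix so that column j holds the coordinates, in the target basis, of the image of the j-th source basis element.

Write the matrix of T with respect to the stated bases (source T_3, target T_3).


the matrix is [[0, 0, 0, 0, 0, 0, 0]; [0, 1, 0, 0, 0, 0, 0]; [0, 0, 1, 0, 0, 0, 0]; [0, 0, 0, 0, -2, 0, 0]; [0, 0, 0, 2, 0, 0, 0]; [0, 0, 0, 0, 0, -3, 0]; [0, 0, 0, 0, 0, 0, -3]] (rows listed top to bottom)

image of 1: 0
image of cos x: cos x
image of sin x: sin x
image of cos 2x: 2sin 2x
image of sin 2x: -2cos 2x
image of cos 3x: -3cos 3x
image of sin 3x: -3sin 3x
each image's coordinates form column j of the matrix


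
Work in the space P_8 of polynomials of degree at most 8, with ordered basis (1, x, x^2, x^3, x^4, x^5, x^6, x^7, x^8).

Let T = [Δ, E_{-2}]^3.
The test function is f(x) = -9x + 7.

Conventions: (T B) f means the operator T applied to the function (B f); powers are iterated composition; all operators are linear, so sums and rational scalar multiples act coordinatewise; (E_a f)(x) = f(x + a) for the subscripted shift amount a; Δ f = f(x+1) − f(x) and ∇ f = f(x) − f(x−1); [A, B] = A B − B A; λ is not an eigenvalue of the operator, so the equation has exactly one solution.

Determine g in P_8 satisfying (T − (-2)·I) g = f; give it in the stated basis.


write g with unknown coordinates in the stated basis and equate coefficients in (T − (-2)·I) g = f
solving from the highest basis element down gives g = -(9/2)x + 7/2
check: T g = 0
so T g − (-2)·g = -9x + 7 = f ✓

the image equals g(x) = -(9/2)x + 7/2


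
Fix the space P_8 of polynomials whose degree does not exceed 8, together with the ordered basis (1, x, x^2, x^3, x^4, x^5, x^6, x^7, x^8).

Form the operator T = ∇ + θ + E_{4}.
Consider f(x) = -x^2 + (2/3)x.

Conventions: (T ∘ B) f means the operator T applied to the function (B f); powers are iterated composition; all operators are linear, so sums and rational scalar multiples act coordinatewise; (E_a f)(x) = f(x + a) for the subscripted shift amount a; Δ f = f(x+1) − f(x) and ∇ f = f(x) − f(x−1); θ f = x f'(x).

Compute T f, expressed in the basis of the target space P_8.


∇ f = -2x + 5/3
θ f = -2x^2 + (2/3)x
E_{4} f = -x^2 - (22/3)x - 40/3
(∇ + θ + E_{4}) f = -3x^2 - (26/3)x - 35/3

the result is g(x) = -3x^2 - (26/3)x - 35/3


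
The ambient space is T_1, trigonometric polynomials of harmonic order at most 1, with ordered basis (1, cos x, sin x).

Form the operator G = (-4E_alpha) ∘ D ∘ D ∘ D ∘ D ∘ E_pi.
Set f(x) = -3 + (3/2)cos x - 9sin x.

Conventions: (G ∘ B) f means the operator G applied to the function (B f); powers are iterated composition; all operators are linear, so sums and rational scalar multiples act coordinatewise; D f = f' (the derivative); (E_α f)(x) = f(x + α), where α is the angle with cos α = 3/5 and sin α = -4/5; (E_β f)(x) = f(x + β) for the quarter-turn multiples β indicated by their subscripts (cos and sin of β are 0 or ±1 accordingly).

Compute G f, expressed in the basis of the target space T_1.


E_pi f = -3 - (3/2)cos x + 9sin x
D E_pi f = 9cos x + (3/2)sin x
D (D ∘ E_pi) f = (3/2)cos x - 9sin x
D D (D ∘ E_pi) f = -9cos x - (3/2)sin x
D D D (D ∘ E_pi) f = -(3/2)cos x + 9sin x
E_alpha (D ∘ D ∘ D) (D ∘ E_pi) f = -(81/10)cos x + (21/5)sin x
(-4E_alpha) (D ∘ D ∘ D) (D ∘ E_pi) f = (162/5)cos x - (84/5)sin x

the image equals g(x) = (162/5)cos x - (84/5)sin x


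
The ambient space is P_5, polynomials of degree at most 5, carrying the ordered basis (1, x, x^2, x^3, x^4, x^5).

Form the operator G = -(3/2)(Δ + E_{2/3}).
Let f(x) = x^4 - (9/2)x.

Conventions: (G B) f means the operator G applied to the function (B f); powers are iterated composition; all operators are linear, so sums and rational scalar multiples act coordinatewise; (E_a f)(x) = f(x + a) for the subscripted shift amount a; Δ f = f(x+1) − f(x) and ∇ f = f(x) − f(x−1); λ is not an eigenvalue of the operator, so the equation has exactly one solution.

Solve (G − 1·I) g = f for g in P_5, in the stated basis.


the image equals g(x) = -(2/5)x^4 + (8/5)x^3 - (68/25)x^2 + (973/225)x - 9869/3375

write g with unknown coordinates in the stated basis and equate coefficients in (G − 1·I) g = f
solving from the highest basis element down gives g = -(2/5)x^4 + (8/5)x^3 - (68/25)x^2 + (973/225)x - 9869/3375
check: G g = (3/5)x^4 + (8/5)x^3 - (68/25)x^2 - (79/450)x - 9869/3375
so G g − 1·g = x^4 - (9/2)x = f ✓


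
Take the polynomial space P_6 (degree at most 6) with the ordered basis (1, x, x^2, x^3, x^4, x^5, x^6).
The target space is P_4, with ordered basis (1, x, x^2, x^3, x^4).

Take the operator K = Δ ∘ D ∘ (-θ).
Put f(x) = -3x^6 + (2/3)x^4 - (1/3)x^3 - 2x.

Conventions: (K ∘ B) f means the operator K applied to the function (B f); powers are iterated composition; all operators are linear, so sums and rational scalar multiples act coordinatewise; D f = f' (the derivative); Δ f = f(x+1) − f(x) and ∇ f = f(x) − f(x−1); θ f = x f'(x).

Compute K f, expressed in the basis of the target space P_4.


the image equals g(x) = 540x^4 + 1080x^3 + 1048x^2 + 514x + 301/3

θ f = -18x^6 + (8/3)x^4 - x^3 - 2x
(-θ) f = 18x^6 - (8/3)x^4 + x^3 + 2x
D (-θ) f = 108x^5 - (32/3)x^3 + 3x^2 + 2
Δ D (-θ) f = 540x^4 + 1080x^3 + 1048x^2 + 514x + 301/3


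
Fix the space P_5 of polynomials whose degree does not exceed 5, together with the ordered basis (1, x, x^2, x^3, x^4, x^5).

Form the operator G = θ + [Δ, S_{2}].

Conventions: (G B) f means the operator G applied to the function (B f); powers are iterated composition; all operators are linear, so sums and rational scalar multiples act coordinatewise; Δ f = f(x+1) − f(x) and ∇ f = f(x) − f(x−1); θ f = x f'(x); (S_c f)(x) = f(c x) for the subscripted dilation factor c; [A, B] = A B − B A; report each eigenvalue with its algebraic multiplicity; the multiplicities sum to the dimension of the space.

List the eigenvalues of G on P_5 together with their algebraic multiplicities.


image of 1: 0
image of x: x + 1
image of x^2: 2x^2 + 4x + 3
image of x^3: 3x^3 + 12x^2 + 18x + 7
image of x^4: 4x^4 + 32x^3 + 72x^2 + 56x + 15
image of x^5: 5x^5 + 80x^4 + 240x^3 + 280x^2 + 150x + 31
the matrix is upper triangular; its diagonal is (0, 1, 2, 3, 4, 5)
for a triangular matrix the eigenvalues are the diagonal entries, with algebraic multiplicity their repetition count

λ = 0 (multiplicity 1), λ = 1 (multiplicity 1), λ = 2 (multiplicity 1), λ = 3 (multiplicity 1), λ = 4 (multiplicity 1), λ = 5 (multiplicity 1)


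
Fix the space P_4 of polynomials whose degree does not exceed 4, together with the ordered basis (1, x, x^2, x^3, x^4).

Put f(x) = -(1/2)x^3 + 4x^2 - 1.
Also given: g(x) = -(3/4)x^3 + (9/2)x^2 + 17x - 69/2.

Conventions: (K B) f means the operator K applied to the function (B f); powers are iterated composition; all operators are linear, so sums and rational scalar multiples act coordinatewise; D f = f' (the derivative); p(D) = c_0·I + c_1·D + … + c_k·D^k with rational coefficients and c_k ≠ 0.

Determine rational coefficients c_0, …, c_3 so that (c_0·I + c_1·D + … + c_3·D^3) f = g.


c_0 = 3/2, c_1 = 1, c_2 = -3, c_3 = 3

D^0 f = -(1/2)x^3 + 4x^2 - 1
D^1 f = -(3/2)x^2 + 8x
D^2 f = -3x + 8
D^3 f = -3
matching coefficients of g against c_0 f + c_1 Df + … from the top degree down determines the c_i
solution: c_0 = 3/2, c_1 = 1, c_2 = -3, c_3 = 3


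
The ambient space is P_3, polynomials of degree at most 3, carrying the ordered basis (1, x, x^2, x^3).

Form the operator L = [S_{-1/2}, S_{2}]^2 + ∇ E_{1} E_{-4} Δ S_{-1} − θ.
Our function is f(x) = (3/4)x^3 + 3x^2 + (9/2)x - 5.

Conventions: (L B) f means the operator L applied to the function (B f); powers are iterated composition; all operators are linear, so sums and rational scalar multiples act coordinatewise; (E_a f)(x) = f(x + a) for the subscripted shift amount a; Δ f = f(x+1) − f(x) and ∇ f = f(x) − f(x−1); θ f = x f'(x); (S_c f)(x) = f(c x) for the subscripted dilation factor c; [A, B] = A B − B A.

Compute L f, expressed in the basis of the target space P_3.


g(x) = -(9/4)x^3 - 6x^2 - 9x + 39/2

S_{2} f = 6x^3 + 12x^2 + 9x - 5
S_{-1/2} S_{2} f = -(3/4)x^3 + 3x^2 - (9/2)x - 5
S_{-1/2} f = -(3/32)x^3 + (3/4)x^2 - (9/4)x - 5
S_{2} S_{-1/2} f = -(3/4)x^3 + 3x^2 - (9/2)x - 5
[S_{-1/2}, S_{2}] f = 0
S_{2} [S_{-1/2}, S_{2}] f = 0
S_{-1/2} S_{2} [S_{-1/2}, S_{2}] f = 0
S_{-1/2} [S_{-1/2}, S_{2}] f = 0
S_{2} S_{-1/2} [S_{-1/2}, S_{2}] f = 0
[S_{-1/2}, S_{2}] [S_{-1/2}, S_{2}] f = 0
S_{-1} f = -(3/4)x^3 + 3x^2 - (9/2)x - 5
Δ S_{-1} f = -(9/4)x^2 + (15/4)x - 9/4
E_{-4} Δ S_{-1} f = -(9/4)x^2 + (87/4)x - 213/4
E_{1} E_{-4} Δ S_{-1} f = -(9/4)x^2 + (69/4)x - 135/4
∇ E_{1} E_{-4} Δ S_{-1} f = -(9/2)x + 39/2
θ f = (9/4)x^3 + 6x^2 + (9/2)x
(-θ) f = -(9/4)x^3 - 6x^2 - (9/2)x
([S_{-1/2}, S_{2}]^2 + ∇ E_{1} E_{-4} Δ S_{-1} − θ) f = -(9/4)x^3 - 6x^2 - 9x + 39/2


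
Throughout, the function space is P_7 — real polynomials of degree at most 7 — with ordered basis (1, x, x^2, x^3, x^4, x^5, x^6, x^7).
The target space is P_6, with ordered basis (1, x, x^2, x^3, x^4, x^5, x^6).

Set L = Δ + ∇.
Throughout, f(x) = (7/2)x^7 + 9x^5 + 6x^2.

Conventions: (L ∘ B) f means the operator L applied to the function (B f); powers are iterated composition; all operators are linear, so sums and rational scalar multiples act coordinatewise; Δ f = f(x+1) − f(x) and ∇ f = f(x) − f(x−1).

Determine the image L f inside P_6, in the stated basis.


the image equals g(x) = 49x^6 + 335x^4 + 327x^2 + 24x + 25

Δ f = (49/2)x^6 + (147/2)x^5 + (335/2)x^4 + (425/2)x^3 + (327/2)x^2 + (163/2)x + 37/2
∇ f = (49/2)x^6 - (147/2)x^5 + (335/2)x^4 - (425/2)x^3 + (327/2)x^2 - (115/2)x + 13/2
(Δ + ∇) f = 49x^6 + 335x^4 + 327x^2 + 24x + 25


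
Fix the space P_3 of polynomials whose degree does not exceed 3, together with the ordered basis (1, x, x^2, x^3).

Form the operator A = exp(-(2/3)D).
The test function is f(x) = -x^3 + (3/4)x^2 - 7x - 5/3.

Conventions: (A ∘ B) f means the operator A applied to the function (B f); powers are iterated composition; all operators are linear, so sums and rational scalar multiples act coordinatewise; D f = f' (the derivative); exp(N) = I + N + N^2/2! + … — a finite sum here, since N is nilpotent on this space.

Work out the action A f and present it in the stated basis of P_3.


the image equals g(x) = -x^3 + (11/4)x^2 - (28/3)x + 98/27

order-1 term: 2x^2 - x + 14/3
order-2 term: -(4/3)x + 1/3
order-3 term: 8/27
the series for exp(-(2/3)D) f terminates at order 3
exp(-(2/3)D) f = -x^3 + (11/4)x^2 - (28/3)x + 98/27


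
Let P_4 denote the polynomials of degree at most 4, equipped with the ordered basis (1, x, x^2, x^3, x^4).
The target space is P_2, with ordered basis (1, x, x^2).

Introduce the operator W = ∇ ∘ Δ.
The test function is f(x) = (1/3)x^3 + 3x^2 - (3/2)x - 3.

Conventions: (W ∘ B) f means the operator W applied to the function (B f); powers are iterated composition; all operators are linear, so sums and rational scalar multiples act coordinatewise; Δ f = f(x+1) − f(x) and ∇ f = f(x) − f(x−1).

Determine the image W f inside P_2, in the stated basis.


the image equals g(x) = 2x + 6

Δ f = x^2 + 7x + 11/6
∇ Δ f = 2x + 6


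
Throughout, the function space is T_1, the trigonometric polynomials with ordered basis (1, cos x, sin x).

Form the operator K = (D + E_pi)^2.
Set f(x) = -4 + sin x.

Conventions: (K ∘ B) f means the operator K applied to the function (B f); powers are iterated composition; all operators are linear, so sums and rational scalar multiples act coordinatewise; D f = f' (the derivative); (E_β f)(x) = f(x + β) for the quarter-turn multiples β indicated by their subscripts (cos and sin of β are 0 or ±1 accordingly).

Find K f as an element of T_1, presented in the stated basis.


the image equals g(x) = -4 - 2cos x

D f = cos x
E_pi f = -4 - sin x
(D + E_pi) f = -4 + cos x - sin x
D (D + E_pi) f = -cos x - sin x
E_pi (D + E_pi) f = -4 - cos x + sin x
(D + E_pi) (D + E_pi) f = -4 - 2cos x


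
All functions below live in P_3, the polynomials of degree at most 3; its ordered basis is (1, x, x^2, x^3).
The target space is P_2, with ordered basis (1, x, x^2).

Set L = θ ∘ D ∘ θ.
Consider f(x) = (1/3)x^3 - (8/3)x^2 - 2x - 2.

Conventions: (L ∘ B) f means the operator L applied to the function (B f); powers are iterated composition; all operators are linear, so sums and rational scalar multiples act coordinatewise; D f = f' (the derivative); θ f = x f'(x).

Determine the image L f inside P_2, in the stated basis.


θ f = x^3 - (16/3)x^2 - 2x
D θ f = 3x^2 - (32/3)x - 2
θ D θ f = 6x^2 - (32/3)x

g(x) = 6x^2 - (32/3)x


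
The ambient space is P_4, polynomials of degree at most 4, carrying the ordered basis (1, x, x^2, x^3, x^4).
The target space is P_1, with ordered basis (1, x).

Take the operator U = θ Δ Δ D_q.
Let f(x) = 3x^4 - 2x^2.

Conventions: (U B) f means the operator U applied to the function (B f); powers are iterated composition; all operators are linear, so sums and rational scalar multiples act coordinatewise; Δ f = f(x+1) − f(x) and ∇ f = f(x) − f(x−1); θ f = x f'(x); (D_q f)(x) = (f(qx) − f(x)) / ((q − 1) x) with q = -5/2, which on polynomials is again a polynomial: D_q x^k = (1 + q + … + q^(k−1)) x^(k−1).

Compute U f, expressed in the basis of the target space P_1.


D_q f = -(261/8)x^3 + 3x
Δ D_q f = -(783/8)x^2 - (783/8)x - 237/8
Δ Δ D_q f = -(783/4)x - 783/4
θ Δ Δ D_q f = -(783/4)x

the image equals g(x) = -(783/4)x
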